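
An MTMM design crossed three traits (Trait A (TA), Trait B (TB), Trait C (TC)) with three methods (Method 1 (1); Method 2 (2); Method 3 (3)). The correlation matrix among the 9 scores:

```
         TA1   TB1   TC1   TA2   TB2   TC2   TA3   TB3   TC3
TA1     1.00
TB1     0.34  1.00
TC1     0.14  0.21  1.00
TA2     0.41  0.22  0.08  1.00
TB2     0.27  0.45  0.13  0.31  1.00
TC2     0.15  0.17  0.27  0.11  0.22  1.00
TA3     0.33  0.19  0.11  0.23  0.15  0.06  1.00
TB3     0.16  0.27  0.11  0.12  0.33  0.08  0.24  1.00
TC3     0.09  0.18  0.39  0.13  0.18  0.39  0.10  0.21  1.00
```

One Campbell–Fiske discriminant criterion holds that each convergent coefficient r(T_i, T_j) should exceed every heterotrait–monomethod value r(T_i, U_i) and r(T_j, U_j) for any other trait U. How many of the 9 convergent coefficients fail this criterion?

3

Each convergent coefficient versus the relevant comparison correlations:
TA (methods 1·2): 0.41 vs {0.34, 0.31, 0.14, 0.11} → pass.
TA (methods 1·3): 0.33 vs {0.34, 0.24, 0.14, 0.10} → fail.
TA (methods 2·3): 0.23 vs {0.31, 0.24, 0.11, 0.10} → fail.
TB (methods 1·2): 0.45 vs {0.34, 0.31, 0.21, 0.22} → pass.
TB (methods 1·3): 0.27 vs {0.34, 0.24, 0.21, 0.21} → fail.
TB (methods 2·3): 0.33 vs {0.31, 0.24, 0.22, 0.21} → pass.
TC (methods 1·2): 0.27 vs {0.14, 0.11, 0.21, 0.22} → pass.
TC (methods 1·3): 0.39 vs {0.14, 0.10, 0.21, 0.21} → pass.
TC (methods 2·3): 0.39 vs {0.11, 0.10, 0.22, 0.21} → pass.
3 of 9 fail.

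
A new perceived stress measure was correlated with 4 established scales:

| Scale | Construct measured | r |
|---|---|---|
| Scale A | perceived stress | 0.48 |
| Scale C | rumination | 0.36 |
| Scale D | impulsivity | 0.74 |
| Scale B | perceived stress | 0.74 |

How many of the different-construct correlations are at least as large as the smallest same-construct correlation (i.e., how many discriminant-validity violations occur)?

1

Convergent (same construct = perceived stress): Scale A, Scale B.
Smallest convergent = 0.48. Discriminant values: 0.36, 0.74; count ≥ 0.48 → 1.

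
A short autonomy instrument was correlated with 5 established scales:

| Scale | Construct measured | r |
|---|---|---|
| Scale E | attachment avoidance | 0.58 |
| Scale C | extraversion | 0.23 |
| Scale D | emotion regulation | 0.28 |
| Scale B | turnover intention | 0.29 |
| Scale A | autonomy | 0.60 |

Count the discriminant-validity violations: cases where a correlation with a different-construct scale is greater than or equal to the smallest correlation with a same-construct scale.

0

Convergent (same construct = autonomy): Scale A.
Smallest convergent = 0.60. Discriminant values: 0.58, 0.23, 0.28, 0.29; count ≥ 0.60 → 0.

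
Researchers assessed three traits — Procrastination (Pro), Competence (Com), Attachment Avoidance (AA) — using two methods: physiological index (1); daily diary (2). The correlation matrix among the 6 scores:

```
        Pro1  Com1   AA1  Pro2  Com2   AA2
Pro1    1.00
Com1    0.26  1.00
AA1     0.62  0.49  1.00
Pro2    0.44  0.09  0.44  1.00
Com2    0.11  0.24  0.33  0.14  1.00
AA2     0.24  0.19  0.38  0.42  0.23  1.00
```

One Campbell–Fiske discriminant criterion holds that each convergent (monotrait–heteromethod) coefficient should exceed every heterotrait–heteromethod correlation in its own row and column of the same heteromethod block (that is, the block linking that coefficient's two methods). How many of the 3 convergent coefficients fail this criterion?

3

Checking each validity diagonal entry against its comparison values:
Pro (methods 1·2): 0.44 vs {0.11, 0.09, 0.24, 0.44} → fail.
Com (methods 1·2): 0.24 vs {0.09, 0.11, 0.19, 0.33} → fail.
AA (methods 1·2): 0.38 vs {0.44, 0.24, 0.33, 0.19} → fail.
3 of 3 fail.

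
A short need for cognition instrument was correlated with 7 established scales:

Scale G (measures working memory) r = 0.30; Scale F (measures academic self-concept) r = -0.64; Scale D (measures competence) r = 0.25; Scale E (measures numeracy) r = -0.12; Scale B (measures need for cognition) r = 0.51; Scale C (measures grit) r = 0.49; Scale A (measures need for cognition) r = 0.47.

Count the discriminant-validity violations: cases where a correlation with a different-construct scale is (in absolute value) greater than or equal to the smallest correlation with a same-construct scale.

Convergent (same construct = need for cognition): Scale B, Scale A.
Smallest convergent = 0.47. Discriminant |r|: 0.30, 0.64, 0.25, 0.12, 0.49; count ≥ 0.47 → 2.

2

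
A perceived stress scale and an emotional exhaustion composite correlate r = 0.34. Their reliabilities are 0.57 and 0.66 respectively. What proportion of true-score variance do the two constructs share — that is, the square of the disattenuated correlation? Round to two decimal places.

Disattenuated r = 0.34 / √(0.57 × 0.66) = 0.34 / 0.6134 = 0.5543.
Shared true-score variance = 0.5543² = 0.3072 ≈ 0.31.

0.31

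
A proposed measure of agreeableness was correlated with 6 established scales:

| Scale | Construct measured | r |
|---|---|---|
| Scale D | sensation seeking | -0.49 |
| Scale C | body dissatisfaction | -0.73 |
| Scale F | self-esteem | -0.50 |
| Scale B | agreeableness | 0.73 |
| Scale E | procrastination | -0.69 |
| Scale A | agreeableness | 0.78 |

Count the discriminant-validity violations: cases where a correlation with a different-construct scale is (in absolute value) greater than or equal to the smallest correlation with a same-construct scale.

Convergent (same construct = agreeableness): Scale B, Scale A.
Smallest convergent = 0.73. Discriminant |r|: 0.49, 0.73, 0.50, 0.69; count ≥ 0.73 → 1.

1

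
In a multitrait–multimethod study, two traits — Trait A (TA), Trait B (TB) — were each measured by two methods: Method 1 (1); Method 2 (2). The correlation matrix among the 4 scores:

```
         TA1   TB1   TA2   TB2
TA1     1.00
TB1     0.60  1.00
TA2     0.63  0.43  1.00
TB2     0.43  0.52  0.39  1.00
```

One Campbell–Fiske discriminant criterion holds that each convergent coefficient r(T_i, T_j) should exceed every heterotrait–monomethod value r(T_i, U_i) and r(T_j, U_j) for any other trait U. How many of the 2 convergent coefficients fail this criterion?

1

Convergent coefficients and their comparison sets:
TA (methods 1·2): 0.63 vs {0.60, 0.39} → pass.
TB (methods 1·2): 0.52 vs {0.60, 0.39} → fail.
1 of 2 fail.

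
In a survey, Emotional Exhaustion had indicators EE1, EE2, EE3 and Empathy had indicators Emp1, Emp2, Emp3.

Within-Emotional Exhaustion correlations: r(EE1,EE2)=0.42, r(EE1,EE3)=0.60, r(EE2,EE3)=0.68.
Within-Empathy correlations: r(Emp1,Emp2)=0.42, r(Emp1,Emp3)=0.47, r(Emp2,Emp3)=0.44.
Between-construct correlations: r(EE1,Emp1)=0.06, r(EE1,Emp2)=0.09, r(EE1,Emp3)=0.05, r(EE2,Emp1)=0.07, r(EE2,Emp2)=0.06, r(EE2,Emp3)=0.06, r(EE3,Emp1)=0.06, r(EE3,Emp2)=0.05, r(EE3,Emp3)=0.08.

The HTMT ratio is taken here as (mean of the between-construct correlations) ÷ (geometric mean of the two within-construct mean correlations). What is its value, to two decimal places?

Mean between = 0.58/9 = 0.0644.
Mean within-EE = 1.70/3 = 0.5667; mean within-Emp = 1.33/3 = 0.4433.
Geometric mean = √(0.5667 × 0.4433) = 0.5012.
HTMT = 0.0644 / 0.5012 = 0.13.

0.13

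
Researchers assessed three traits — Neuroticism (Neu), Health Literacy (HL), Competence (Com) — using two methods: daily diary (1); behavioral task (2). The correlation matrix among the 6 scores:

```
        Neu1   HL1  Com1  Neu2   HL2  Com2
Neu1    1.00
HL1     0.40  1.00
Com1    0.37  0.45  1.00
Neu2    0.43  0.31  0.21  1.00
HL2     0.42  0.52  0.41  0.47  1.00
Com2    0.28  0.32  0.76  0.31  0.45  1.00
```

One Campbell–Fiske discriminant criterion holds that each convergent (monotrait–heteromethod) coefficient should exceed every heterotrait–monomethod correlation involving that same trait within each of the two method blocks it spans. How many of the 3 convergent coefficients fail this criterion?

Convergent coefficients and their comparison sets:
Neu (methods 1·2): 0.43 vs {0.40, 0.47, 0.37, 0.31} → fail.
HL (methods 1·2): 0.52 vs {0.40, 0.47, 0.45, 0.45} → pass.
Com (methods 1·2): 0.76 vs {0.37, 0.31, 0.45, 0.45} → pass.
1 of 3 fail.

1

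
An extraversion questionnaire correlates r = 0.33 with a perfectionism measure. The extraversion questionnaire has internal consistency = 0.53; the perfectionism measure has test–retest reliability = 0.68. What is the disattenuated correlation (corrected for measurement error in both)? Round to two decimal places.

r_true = r_obs / √(r_xx · r_yy) = 0.33 / √(0.53 × 0.68) = 0.33 / √0.3604 = 0.33 / 0.6003 ≈ 0.55.

0.55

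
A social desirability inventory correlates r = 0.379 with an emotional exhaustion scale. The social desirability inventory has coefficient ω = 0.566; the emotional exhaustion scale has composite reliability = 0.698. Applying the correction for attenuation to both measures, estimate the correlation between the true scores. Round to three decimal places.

0.603

r_true = r_obs / √(r_xx · r_yy) = 0.379 / √(0.566 × 0.698) = 0.379 / √0.395068 = 0.379 / 0.6285 ≈ 0.603.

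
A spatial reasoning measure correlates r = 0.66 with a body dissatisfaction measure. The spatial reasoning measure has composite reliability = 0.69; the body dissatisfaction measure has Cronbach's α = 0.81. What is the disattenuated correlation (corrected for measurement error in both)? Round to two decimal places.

0.88

r_true = r_obs / √(r_xx · r_yy) = 0.66 / √(0.69 × 0.81) = 0.66 / √0.5589 = 0.66 / 0.7476 ≈ 0.88.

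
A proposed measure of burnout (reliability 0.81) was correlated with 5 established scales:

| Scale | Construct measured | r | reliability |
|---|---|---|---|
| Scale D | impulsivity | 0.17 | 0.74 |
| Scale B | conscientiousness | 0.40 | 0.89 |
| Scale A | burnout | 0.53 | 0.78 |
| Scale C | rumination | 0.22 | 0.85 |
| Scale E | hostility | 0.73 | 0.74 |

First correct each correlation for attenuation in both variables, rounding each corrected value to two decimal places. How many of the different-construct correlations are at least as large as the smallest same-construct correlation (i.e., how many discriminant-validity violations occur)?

1

Disattenuated r (r / √(r_scale · r_new)):
  Scale D (disc): 0.17 / √(0.74·0.81) = 0.22
  Scale B (disc): 0.40 / √(0.89·0.81) = 0.47
  Scale A (conv): 0.53 / √(0.78·0.81) = 0.67
  Scale C (disc): 0.22 / √(0.85·0.81) = 0.27
  Scale E (disc): 0.73 / √(0.74·0.81) = 0.94
Smallest convergent = 0.67. Discriminant values: 0.22, 0.47, 0.27, 0.94; count ≥ 0.67 → 1.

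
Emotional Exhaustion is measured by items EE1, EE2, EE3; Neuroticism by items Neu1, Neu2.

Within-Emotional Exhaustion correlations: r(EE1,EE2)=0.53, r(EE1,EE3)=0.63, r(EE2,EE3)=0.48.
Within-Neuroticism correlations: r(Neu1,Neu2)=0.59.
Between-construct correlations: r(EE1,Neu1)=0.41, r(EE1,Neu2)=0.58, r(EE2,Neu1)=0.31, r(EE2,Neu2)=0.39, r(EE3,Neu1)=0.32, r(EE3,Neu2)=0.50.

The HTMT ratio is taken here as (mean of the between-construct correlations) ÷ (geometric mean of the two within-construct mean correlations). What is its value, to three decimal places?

Between-construct mean = 2.51/6 = 0.4183.
Mean within-EE = 1.64/3 = 0.5467; mean within-Neu = 0.59/1 = 0.5900.
Geometric mean = √(0.5467 × 0.5900) = 0.5679.
HTMT = 0.4183 / 0.5679 = 0.737.

0.737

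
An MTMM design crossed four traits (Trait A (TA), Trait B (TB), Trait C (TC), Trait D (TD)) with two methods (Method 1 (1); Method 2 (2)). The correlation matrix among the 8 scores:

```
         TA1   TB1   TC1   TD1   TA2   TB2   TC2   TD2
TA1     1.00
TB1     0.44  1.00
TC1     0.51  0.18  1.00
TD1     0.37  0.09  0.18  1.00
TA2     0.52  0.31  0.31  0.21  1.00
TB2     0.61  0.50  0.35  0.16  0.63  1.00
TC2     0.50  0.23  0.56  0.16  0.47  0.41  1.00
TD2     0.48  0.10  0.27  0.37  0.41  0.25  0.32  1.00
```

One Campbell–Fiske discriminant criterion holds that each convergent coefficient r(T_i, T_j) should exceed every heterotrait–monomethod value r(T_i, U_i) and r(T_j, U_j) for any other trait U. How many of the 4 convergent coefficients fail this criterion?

Convergent coefficients and their comparison sets:
TA (methods 1·2): 0.52 vs {0.44, 0.63, 0.51, 0.47, 0.37, 0.41} → fail.
TB (methods 1·2): 0.50 vs {0.44, 0.63, 0.18, 0.41, 0.09, 0.25} → fail.
TC (methods 1·2): 0.56 vs {0.51, 0.47, 0.18, 0.41, 0.18, 0.32} → pass.
TD (methods 1·2): 0.37 vs {0.37, 0.41, 0.09, 0.25, 0.18, 0.32} → fail.
3 of 4 fail.

3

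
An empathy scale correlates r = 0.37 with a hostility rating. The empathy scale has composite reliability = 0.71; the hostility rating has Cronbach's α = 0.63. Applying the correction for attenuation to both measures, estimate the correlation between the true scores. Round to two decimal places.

0.55

r_true = r_obs / √(r_xx · r_yy) = 0.37 / √(0.71 × 0.63) = 0.37 / √0.4473 = 0.37 / 0.6688 ≈ 0.55.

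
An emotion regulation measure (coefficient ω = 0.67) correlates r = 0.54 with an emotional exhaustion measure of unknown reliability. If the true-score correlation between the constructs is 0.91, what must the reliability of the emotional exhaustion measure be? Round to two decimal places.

r_true = r_obs / √(r_xx · r_yy) ⇒ 0.91 = 0.54 / √(0.67 · r_yy).
√(0.67 · r_yy) = 0.54 / 0.91 = 0.5934; 0.67 · r_yy = 0.3521; r_yy = 0.3521 / 0.67 ≈ 0.53.

0.53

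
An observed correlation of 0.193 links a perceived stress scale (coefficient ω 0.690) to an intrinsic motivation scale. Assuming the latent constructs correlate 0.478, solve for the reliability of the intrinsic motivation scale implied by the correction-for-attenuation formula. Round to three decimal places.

0.236

r_true = r_obs / √(r_xx · r_yy) ⇒ 0.478 = 0.193 / √(0.690 · r_yy).
√(0.690 · r_yy) = 0.193 / 0.478 = 0.4038; 0.690 · r_yy = 0.1631; r_yy = 0.1631 / 0.690 ≈ 0.236.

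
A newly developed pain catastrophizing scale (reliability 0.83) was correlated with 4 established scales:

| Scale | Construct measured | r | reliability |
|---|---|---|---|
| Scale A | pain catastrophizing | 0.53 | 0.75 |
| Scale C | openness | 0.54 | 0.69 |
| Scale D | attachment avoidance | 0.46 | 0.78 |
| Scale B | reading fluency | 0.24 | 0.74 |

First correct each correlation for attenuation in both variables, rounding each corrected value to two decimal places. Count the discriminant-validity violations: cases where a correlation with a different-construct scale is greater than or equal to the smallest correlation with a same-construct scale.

Disattenuated r (r / √(r_scale · r_new)):
  Scale A (conv): 0.53 / √(0.75·0.83) = 0.67
  Scale C (disc): 0.54 / √(0.69·0.83) = 0.71
  Scale D (disc): 0.46 / √(0.78·0.83) = 0.57
  Scale B (disc): 0.24 / √(0.74·0.83) = 0.31
Smallest convergent = 0.67. Discriminant values: 0.71, 0.57, 0.31; count ≥ 0.67 → 1.

1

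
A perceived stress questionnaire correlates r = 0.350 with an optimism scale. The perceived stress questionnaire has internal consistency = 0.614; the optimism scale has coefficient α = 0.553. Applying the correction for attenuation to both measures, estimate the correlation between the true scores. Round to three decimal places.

r_true = r_obs / √(r_xx · r_yy) = 0.350 / √(0.614 × 0.553) = 0.350 / √0.339542 = 0.350 / 0.5827 ≈ 0.601.

0.601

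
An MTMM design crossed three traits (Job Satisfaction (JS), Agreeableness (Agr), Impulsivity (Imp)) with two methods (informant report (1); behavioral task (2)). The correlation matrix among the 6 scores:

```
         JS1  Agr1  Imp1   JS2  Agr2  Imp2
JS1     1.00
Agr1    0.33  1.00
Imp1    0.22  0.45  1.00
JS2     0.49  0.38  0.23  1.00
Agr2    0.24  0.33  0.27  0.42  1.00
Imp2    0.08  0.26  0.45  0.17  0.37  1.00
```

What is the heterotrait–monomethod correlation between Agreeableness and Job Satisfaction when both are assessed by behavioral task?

0.42

Different traits, same method: r(Agr2, JS2) = 0.42.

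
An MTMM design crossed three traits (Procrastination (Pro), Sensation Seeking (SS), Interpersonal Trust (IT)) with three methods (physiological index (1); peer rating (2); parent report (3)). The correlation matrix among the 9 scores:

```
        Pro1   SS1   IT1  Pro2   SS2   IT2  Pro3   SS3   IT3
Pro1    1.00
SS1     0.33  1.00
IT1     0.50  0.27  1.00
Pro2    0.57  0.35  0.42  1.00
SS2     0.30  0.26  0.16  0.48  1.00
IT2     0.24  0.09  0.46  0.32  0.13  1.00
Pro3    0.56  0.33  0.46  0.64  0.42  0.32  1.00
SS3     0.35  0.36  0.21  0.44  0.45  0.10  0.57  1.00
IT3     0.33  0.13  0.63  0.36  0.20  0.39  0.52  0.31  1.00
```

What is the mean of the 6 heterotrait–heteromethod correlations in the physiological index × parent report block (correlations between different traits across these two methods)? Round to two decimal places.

0.30

HTHM values (method 1 × method 3): 0.35, 0.33, 0.33, 0.13, 0.46, 0.21; mean = 1.81/6 = 0.30.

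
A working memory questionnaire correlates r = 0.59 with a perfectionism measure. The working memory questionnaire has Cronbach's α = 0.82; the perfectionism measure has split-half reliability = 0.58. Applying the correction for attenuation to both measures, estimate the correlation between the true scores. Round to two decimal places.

r_true = r_obs / √(r_xx · r_yy) = 0.59 / √(0.82 × 0.58) = 0.59 / √0.4756 = 0.59 / 0.6896 ≈ 0.86.

0.86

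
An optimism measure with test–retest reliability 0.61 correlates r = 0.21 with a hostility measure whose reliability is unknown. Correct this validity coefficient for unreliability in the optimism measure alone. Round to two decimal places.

0.27

Single correction: r_c = r_obs / √r_xx = 0.21 / √0.61 = 0.21 / 0.7810 ≈ 0.27.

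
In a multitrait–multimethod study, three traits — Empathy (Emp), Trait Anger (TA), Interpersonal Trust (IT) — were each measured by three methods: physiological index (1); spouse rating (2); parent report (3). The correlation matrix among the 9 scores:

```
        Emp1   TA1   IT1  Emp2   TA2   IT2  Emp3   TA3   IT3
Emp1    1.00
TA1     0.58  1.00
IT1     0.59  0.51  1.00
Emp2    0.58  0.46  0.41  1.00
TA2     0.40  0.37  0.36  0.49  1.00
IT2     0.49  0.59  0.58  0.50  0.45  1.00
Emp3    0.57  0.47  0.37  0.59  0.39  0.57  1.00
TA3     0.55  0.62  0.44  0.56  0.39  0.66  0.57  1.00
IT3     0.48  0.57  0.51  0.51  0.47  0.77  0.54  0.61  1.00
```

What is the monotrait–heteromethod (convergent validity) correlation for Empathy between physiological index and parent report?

0.57

Same trait (Emp), different methods: r(Emp1, Emp3) = 0.57.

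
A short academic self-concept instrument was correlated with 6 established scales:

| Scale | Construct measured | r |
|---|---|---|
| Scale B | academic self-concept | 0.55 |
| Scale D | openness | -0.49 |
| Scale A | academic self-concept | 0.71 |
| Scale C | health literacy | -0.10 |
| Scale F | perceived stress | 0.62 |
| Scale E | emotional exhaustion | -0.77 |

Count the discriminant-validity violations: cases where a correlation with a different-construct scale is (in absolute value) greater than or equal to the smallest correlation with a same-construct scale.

Convergent (same construct = academic self-concept): Scale B, Scale A.
Smallest convergent = 0.55. Discriminant |r|: 0.49, 0.10, 0.62, 0.77; count ≥ 0.55 → 2.

2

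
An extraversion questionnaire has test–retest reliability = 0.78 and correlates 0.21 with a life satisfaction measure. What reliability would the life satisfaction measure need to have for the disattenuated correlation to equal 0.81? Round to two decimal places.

r_true = r_obs / √(r_xx · r_yy) ⇒ 0.81 = 0.21 / √(0.78 · r_yy).
√(0.78 · r_yy) = 0.21 / 0.81 = 0.2593; 0.78 · r_yy = 0.0672; r_yy = 0.0672 / 0.78 ≈ 0.09.

0.09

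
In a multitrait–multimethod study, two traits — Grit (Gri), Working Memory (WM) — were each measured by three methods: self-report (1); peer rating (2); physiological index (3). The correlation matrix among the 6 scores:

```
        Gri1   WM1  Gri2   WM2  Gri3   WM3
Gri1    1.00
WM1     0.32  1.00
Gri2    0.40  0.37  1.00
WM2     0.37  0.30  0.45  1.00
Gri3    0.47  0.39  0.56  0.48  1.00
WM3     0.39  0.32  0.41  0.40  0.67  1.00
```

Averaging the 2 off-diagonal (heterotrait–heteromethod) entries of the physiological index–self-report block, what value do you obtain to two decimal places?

HTHM values (method 3 × method 1): 0.39, 0.39; mean = 0.78/2 = 0.39.

0.39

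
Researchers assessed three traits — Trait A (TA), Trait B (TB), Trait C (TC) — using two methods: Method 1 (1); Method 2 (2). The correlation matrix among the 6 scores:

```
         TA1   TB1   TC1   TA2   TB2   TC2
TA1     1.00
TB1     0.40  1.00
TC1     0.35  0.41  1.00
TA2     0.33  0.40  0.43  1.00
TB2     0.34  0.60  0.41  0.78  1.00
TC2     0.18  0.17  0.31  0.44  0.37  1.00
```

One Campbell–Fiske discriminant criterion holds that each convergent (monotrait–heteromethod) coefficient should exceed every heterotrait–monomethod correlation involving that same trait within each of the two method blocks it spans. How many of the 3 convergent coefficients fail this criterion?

3

Checking each validity diagonal entry against its comparison values:
TA (methods 1·2): 0.33 vs {0.40, 0.78, 0.35, 0.44} → fail.
TB (methods 1·2): 0.60 vs {0.40, 0.78, 0.41, 0.37} → fail.
TC (methods 1·2): 0.31 vs {0.35, 0.44, 0.41, 0.37} → fail.
3 of 3 fail.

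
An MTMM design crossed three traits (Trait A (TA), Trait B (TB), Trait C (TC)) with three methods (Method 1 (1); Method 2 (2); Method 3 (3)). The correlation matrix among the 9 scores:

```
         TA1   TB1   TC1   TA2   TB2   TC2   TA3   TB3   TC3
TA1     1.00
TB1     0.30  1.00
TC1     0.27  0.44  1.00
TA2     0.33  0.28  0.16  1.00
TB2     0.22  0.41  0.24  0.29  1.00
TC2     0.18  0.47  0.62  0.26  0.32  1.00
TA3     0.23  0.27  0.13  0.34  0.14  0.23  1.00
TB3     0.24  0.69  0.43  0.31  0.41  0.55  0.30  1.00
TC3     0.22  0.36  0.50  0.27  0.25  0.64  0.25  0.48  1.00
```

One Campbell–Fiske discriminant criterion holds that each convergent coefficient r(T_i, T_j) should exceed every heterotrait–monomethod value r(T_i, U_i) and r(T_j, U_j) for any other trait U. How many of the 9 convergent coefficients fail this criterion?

3

Checking each validity diagonal entry against its comparison values:
TA (methods 1·2): 0.33 vs {0.30, 0.29, 0.27, 0.26} → pass.
TA (methods 1·3): 0.23 vs {0.30, 0.30, 0.27, 0.25} → fail.
TA (methods 2·3): 0.34 vs {0.29, 0.30, 0.26, 0.25} → pass.
TB (methods 1·2): 0.41 vs {0.30, 0.29, 0.44, 0.32} → fail.
TB (methods 1·3): 0.69 vs {0.30, 0.30, 0.44, 0.48} → pass.
TB (methods 2·3): 0.41 vs {0.29, 0.30, 0.32, 0.48} → fail.
TC (methods 1·2): 0.62 vs {0.27, 0.26, 0.44, 0.32} → pass.
TC (methods 1·3): 0.50 vs {0.27, 0.25, 0.44, 0.48} → pass.
TC (methods 2·3): 0.64 vs {0.26, 0.25, 0.32, 0.48} → pass.
3 of 9 fail.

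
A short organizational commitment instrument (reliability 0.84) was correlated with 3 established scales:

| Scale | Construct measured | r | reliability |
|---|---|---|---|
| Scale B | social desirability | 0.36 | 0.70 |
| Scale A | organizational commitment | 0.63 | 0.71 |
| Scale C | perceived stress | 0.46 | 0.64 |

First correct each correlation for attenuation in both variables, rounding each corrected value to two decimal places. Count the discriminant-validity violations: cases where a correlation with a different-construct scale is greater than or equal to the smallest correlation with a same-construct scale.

0

Disattenuated r (r / √(r_scale · r_new)):
  Scale B (disc): 0.36 / √(0.70·0.84) = 0.47
  Scale A (conv): 0.63 / √(0.71·0.84) = 0.82
  Scale C (disc): 0.46 / √(0.64·0.84) = 0.63
Smallest convergent = 0.82. Discriminant values: 0.47, 0.63; count ≥ 0.82 → 0.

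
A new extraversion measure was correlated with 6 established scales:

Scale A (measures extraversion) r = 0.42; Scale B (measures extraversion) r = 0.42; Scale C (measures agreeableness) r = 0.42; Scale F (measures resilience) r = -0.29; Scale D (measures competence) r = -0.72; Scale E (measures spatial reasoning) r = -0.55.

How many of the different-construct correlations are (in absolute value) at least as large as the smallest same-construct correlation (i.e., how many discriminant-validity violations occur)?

3

Convergent (same construct = extraversion): Scale A, Scale B.
Smallest convergent = 0.42. Discriminant |r|: 0.42, 0.29, 0.72, 0.55; count ≥ 0.42 → 3.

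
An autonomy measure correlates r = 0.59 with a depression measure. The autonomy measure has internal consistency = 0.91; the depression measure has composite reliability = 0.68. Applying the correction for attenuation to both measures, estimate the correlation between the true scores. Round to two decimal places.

r_true = r_obs / √(r_xx · r_yy) = 0.59 / √(0.91 × 0.68) = 0.59 / √0.6188 = 0.59 / 0.7866 ≈ 0.75.

0.75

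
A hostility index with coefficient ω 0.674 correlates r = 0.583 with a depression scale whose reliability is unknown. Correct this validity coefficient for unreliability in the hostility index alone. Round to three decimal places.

Single correction: r_c = r_obs / √r_xx = 0.583 / √0.674 = 0.583 / 0.8210 ≈ 0.710.

0.710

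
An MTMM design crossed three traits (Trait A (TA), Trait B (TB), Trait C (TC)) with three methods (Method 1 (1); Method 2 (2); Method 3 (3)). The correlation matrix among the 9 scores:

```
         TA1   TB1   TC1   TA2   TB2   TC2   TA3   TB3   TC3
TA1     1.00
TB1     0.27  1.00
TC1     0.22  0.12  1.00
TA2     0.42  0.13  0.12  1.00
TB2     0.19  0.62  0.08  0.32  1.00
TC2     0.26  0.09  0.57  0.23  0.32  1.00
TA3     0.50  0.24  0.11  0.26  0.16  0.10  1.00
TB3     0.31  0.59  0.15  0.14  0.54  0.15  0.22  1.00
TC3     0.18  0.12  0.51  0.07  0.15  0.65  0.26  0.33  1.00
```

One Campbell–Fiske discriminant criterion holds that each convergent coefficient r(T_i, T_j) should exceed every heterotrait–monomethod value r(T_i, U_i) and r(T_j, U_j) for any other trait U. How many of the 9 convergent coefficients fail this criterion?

1

Convergent coefficients and their comparison sets:
TA (methods 1·2): 0.42 vs {0.27, 0.32, 0.22, 0.23} → pass.
TA (methods 1·3): 0.50 vs {0.27, 0.22, 0.22, 0.26} → pass.
TA (methods 2·3): 0.26 vs {0.32, 0.22, 0.23, 0.26} → fail.
TB (methods 1·2): 0.62 vs {0.27, 0.32, 0.12, 0.32} → pass.
TB (methods 1·3): 0.59 vs {0.27, 0.22, 0.12, 0.33} → pass.
TB (methods 2·3): 0.54 vs {0.32, 0.22, 0.32, 0.33} → pass.
TC (methods 1·2): 0.57 vs {0.22, 0.23, 0.12, 0.32} → pass.
TC (methods 1·3): 0.51 vs {0.22, 0.26, 0.12, 0.33} → pass.
TC (methods 2·3): 0.65 vs {0.23, 0.26, 0.32, 0.33} → pass.
1 of 9 fail.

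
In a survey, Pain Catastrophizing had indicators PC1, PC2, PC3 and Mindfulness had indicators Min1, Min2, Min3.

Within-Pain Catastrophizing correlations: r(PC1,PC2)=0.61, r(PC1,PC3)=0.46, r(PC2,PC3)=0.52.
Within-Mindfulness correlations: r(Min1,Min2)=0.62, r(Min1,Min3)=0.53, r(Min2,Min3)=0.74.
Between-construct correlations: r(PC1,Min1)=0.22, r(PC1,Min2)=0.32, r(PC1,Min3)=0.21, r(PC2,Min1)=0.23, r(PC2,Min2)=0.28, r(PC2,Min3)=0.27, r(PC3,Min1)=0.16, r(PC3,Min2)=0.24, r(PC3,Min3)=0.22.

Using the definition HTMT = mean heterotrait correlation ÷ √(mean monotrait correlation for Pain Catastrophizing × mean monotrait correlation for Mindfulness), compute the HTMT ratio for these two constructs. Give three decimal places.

0.413

Mean heterotrait r = 2.15/9 = 0.2389.
Mean within-PC = 1.59/3 = 0.5300; mean within-Min = 1.89/3 = 0.6300.
Geometric mean = √(0.5300 × 0.6300) = 0.5778.
HTMT = 0.2389 / 0.5778 = 0.413.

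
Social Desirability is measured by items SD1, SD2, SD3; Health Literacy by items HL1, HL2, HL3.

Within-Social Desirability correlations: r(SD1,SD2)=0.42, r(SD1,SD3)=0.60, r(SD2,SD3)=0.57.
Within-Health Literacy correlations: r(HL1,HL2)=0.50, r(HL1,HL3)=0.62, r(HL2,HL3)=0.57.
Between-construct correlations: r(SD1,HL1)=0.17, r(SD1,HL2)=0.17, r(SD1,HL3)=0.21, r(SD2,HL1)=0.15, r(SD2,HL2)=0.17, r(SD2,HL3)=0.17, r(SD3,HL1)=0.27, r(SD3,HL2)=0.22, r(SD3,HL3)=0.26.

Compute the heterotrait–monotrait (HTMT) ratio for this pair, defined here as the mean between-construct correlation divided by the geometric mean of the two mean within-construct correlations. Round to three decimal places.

Mean between = 1.79/9 = 0.1989.
Mean within-SD = 1.59/3 = 0.5300; mean within-HL = 1.69/3 = 0.5633.
Geometric mean = √(0.5300 × 0.5633) = 0.5464.
HTMT = 0.1989 / 0.5464 = 0.364.

0.364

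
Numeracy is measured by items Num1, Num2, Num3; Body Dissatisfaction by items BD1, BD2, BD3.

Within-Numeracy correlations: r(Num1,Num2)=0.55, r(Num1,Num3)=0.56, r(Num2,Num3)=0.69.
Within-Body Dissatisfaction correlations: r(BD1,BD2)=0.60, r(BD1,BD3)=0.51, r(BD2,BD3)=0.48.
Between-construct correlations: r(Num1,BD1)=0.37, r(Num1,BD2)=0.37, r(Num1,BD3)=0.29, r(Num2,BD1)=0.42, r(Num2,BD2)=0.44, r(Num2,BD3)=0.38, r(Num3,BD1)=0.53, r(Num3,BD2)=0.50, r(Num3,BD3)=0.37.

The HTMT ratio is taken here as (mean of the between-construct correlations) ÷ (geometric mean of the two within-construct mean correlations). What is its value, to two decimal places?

0.72

Mean heterotrait r = 3.67/9 = 0.4078.
Mean within-Num = 1.80/3 = 0.6000; mean within-BD = 1.59/3 = 0.5300.
Geometric mean = √(0.6000 × 0.5300) = 0.5639.
HTMT = 0.4078 / 0.5639 = 0.72.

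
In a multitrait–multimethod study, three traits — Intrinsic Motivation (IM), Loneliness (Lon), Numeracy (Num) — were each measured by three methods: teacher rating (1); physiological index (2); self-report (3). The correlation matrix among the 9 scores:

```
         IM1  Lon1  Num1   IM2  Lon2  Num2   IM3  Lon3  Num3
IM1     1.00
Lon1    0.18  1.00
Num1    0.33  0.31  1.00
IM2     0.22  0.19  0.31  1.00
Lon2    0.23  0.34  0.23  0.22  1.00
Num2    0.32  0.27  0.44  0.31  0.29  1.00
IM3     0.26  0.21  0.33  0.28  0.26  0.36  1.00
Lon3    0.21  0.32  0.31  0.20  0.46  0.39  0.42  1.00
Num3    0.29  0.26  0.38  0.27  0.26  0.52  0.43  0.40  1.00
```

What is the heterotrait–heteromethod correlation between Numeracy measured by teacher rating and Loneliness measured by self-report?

Different traits and methods: r(Num1, Lon3) = 0.31.

0.31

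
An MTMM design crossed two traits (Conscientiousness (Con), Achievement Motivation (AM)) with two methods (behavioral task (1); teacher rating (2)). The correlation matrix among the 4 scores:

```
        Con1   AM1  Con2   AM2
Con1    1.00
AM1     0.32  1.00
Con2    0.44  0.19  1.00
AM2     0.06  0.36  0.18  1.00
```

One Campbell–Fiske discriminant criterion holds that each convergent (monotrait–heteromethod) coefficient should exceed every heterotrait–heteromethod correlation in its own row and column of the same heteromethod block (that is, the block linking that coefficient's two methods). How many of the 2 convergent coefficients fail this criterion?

Convergent coefficients and their comparison sets:
Con (methods 1·2): 0.44 vs {0.06, 0.19} → pass.
AM (methods 1·2): 0.36 vs {0.19, 0.06} → pass.
0 of 2 fail.

0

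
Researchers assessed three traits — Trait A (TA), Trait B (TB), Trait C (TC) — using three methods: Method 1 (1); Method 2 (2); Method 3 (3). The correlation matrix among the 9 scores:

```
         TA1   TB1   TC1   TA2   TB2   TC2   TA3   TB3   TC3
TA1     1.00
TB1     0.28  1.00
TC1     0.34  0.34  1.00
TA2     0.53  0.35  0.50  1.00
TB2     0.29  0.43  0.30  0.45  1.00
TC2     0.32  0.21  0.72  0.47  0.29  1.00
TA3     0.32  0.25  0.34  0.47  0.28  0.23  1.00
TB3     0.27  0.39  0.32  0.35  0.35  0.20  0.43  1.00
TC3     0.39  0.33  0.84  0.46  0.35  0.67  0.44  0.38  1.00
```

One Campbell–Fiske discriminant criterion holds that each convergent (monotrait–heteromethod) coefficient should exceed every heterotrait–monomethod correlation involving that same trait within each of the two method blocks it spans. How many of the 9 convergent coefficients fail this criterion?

Checking each validity diagonal entry against its comparison values:
TA (methods 1·2): 0.53 vs {0.28, 0.45, 0.34, 0.47} → pass.
TA (methods 1·3): 0.32 vs {0.28, 0.43, 0.34, 0.44} → fail.
TA (methods 2·3): 0.47 vs {0.45, 0.43, 0.47, 0.44} → fail.
TB (methods 1·2): 0.43 vs {0.28, 0.45, 0.34, 0.29} → fail.
TB (methods 1·3): 0.39 vs {0.28, 0.43, 0.34, 0.38} → fail.
TB (methods 2·3): 0.35 vs {0.45, 0.43, 0.29, 0.38} → fail.
TC (methods 1·2): 0.72 vs {0.34, 0.47, 0.34, 0.29} → pass.
TC (methods 1·3): 0.84 vs {0.34, 0.44, 0.34, 0.38} → pass.
TC (methods 2·3): 0.67 vs {0.47, 0.44, 0.29, 0.38} → pass.
5 of 9 fail.

5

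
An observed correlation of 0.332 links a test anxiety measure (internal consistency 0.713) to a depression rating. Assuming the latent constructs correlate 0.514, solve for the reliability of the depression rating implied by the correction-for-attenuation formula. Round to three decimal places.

r_true = r_obs / √(r_xx · r_yy) ⇒ 0.514 = 0.332 / √(0.713 · r_yy).
√(0.713 · r_yy) = 0.332 / 0.514 = 0.6459; 0.713 · r_yy = 0.4172; r_yy = 0.4172 / 0.713 ≈ 0.585.

0.585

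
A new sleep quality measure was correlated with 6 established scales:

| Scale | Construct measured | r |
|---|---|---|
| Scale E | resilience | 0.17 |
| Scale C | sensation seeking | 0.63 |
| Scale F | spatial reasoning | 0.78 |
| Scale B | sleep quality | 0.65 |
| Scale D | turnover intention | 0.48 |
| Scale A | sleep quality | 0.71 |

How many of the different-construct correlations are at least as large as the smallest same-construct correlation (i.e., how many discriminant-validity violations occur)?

Convergent (same construct = sleep quality): Scale B, Scale A.
Smallest convergent = 0.65. Discriminant values: 0.17, 0.63, 0.78, 0.48; count ≥ 0.65 → 1.

1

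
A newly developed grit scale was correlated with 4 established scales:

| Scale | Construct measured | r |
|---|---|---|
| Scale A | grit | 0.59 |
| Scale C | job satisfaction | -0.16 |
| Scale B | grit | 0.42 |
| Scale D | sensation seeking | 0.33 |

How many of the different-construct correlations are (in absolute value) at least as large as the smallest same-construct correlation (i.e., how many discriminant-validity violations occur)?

0

Convergent (same construct = grit): Scale A, Scale B.
Smallest convergent = 0.42. Discriminant |r|: 0.16, 0.33; count ≥ 0.42 → 0.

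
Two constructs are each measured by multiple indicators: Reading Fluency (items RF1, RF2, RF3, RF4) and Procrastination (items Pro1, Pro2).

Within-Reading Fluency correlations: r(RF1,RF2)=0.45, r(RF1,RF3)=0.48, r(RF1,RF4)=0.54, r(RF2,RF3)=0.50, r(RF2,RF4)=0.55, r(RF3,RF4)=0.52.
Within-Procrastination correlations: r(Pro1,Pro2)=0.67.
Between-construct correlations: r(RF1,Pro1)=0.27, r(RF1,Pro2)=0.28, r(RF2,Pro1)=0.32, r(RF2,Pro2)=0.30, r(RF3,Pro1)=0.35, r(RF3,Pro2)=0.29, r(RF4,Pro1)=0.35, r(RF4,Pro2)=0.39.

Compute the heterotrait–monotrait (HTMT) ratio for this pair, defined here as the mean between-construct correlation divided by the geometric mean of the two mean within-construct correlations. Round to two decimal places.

0.55

Mean between = 2.55/8 = 0.3188.
Mean within-RF = 3.04/6 = 0.5067; mean within-Pro = 0.67/1 = 0.6700.
Geometric mean = √(0.5067 × 0.6700) = 0.5827.
HTMT = 0.3188 / 0.5827 = 0.55.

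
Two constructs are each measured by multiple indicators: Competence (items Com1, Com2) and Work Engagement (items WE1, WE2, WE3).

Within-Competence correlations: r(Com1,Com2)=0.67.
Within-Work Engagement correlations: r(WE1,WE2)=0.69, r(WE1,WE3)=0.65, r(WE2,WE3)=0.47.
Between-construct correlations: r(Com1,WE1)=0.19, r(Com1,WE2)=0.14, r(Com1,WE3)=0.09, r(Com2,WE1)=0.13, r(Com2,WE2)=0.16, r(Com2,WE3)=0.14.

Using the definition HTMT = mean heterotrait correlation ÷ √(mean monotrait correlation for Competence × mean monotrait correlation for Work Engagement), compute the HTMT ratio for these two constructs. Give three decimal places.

0.223

Between-construct mean = 0.85/6 = 0.1417.
Mean within-Com = 0.67/1 = 0.6700; mean within-WE = 1.81/3 = 0.6033.
Geometric mean = √(0.6700 × 0.6033) = 0.6358.
HTMT = 0.1417 / 0.6358 = 0.223.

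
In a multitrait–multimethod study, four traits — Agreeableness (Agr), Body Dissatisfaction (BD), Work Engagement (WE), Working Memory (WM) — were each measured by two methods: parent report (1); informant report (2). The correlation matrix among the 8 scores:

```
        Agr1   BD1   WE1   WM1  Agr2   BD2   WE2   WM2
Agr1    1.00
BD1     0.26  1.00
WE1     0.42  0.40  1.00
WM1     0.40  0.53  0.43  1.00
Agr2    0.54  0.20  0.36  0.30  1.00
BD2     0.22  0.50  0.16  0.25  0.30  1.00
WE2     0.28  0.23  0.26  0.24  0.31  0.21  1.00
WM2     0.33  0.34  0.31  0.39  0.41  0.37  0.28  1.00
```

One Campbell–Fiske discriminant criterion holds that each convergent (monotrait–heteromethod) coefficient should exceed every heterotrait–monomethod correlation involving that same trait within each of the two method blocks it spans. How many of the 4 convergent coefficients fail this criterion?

Checking each validity diagonal entry against its comparison values:
Agr (methods 1·2): 0.54 vs {0.26, 0.30, 0.42, 0.31, 0.40, 0.41} → pass.
BD (methods 1·2): 0.50 vs {0.26, 0.30, 0.40, 0.21, 0.53, 0.37} → fail.
WE (methods 1·2): 0.26 vs {0.42, 0.31, 0.40, 0.21, 0.43, 0.28} → fail.
WM (methods 1·2): 0.39 vs {0.40, 0.41, 0.53, 0.37, 0.43, 0.28} → fail.
3 of 4 fail.

3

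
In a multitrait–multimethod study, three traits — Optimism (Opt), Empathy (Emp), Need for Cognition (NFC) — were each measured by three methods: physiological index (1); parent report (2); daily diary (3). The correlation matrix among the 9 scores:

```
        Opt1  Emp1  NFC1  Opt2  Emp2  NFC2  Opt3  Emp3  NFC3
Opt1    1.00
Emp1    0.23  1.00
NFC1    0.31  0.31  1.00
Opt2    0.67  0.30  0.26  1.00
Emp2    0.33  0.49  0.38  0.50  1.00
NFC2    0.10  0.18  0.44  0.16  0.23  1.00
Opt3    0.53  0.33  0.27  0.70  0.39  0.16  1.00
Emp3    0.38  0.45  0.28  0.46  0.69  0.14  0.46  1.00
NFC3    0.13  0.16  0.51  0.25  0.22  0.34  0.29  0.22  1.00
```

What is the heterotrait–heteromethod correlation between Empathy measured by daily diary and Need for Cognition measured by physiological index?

0.28

Different traits and methods: r(Emp3, NFC1) = 0.28.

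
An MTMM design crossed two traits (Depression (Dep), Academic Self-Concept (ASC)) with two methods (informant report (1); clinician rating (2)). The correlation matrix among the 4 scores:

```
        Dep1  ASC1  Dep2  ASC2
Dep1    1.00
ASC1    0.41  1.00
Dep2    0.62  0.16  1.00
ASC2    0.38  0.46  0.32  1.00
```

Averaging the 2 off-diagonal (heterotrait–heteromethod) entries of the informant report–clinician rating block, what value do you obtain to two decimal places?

0.27

HTHM values (method 1 × method 2): 0.38, 0.16; mean = 0.54/2 = 0.27.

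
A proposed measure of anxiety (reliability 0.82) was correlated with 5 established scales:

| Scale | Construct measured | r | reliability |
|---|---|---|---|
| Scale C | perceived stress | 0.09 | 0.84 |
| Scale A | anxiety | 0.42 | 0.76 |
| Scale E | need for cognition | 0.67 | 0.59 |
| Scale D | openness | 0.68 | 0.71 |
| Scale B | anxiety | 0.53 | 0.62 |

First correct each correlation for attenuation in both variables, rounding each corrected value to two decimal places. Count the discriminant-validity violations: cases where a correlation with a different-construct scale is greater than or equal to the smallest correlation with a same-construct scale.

Disattenuated r (r / √(r_scale · r_new)):
  Scale C (disc): 0.09 / √(0.84·0.82) = 0.11
  Scale A (conv): 0.42 / √(0.76·0.82) = 0.53
  Scale E (disc): 0.67 / √(0.59·0.82) = 0.96
  Scale D (disc): 0.68 / √(0.71·0.82) = 0.89
  Scale B (conv): 0.53 / √(0.62·0.82) = 0.74
Smallest convergent = 0.53. Discriminant values: 0.11, 0.96, 0.89; count ≥ 0.53 → 2.

2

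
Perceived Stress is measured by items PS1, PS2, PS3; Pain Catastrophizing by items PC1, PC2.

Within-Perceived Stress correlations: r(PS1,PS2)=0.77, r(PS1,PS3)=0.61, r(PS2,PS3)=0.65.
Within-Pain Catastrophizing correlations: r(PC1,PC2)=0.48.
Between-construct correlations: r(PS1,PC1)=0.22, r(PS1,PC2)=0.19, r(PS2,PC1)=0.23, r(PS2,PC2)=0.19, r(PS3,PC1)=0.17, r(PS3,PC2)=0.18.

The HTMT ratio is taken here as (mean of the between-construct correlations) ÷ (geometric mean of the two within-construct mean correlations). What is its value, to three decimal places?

0.345

Between-construct mean = 1.18/6 = 0.1967.
Mean within-PS = 2.03/3 = 0.6767; mean within-PC = 0.48/1 = 0.4800.
Geometric mean = √(0.6767 × 0.4800) = 0.5699.
HTMT = 0.1967 / 0.5699 = 0.345.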